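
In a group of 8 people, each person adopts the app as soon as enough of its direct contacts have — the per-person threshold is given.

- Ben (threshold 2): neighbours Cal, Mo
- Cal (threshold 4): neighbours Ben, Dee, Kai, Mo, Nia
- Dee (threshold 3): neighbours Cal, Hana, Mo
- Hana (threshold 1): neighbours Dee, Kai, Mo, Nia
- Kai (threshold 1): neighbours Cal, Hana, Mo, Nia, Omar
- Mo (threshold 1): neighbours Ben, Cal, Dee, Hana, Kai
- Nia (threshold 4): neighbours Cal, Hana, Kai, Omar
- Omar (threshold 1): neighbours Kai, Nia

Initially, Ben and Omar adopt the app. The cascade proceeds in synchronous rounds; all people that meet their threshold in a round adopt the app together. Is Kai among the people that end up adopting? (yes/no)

Round 1 — Ben, Omar adopt the app (initial).
Round 2 — checking thresholds:
  Cal: 1 of 5 neighbours < 4, below threshold.
  Kai: 1 of 5 neighbours ≥ 1, adopts the app.
  Mo: 1 of 5 neighbours ≥ 1, adopts the app.
  Nia: 1 of 4 neighbours < 4, below threshold.
Round 3 — checking thresholds:
  Cal: 3 of 5 neighbours < 4, below threshold.
  Dee: 1 of 3 neighbours < 3, below threshold.
  Hana: 2 of 4 neighbours ≥ 1, adopts the app.
  Nia: 2 of 4 neighbours < 4, below threshold.
Round 4 — no new adoptions; cascade stops.

yes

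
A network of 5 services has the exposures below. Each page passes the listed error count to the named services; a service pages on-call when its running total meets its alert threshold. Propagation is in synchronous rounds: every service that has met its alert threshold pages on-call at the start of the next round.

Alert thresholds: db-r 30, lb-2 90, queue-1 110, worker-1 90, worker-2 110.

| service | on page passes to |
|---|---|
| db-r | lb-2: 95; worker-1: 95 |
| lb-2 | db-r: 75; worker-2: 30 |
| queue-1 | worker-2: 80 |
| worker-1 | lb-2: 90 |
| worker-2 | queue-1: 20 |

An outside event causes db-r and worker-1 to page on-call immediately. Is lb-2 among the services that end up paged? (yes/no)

Round 1 — db-r, worker-1 page on-call (initial).
  lb-2: +95+90 → 185 ≥ 90
Round 2 — lb-2 pages on-call.
  worker-2: +30 → 30 < 110
No further pages.

yes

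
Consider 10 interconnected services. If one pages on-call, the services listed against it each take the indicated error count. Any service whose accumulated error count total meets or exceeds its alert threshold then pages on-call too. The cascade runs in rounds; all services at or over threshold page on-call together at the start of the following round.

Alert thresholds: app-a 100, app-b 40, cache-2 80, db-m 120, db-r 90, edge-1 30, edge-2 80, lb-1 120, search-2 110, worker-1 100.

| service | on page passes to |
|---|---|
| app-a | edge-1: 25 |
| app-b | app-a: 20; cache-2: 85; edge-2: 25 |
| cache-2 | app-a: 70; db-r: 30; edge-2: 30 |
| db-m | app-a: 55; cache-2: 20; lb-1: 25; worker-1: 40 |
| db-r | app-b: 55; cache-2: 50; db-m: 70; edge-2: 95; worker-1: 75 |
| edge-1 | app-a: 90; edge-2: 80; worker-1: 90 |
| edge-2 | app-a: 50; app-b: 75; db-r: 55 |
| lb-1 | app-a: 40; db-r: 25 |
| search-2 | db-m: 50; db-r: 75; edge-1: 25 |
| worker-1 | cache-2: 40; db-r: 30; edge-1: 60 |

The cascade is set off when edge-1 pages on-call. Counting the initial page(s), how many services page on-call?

5

Round 1 — edge-1 pages on-call (initial).
  app-a: +90 → 90 < 100
  edge-2: +80 → 80 ≥ 80
  worker-1: +90 → 90 < 100
Round 2 — edge-2 pages on-call.
  app-a: +50 → 140 ≥ 100
  app-b: +75 → 75 ≥ 40
  db-r: +55 → 55 < 90
Round 3 — app-a, app-b page on-call.
  cache-2: +85 → 85 ≥ 80
Round 4 — cache-2 pages on-call.
  db-r: +30 → 85 < 90
No further pages.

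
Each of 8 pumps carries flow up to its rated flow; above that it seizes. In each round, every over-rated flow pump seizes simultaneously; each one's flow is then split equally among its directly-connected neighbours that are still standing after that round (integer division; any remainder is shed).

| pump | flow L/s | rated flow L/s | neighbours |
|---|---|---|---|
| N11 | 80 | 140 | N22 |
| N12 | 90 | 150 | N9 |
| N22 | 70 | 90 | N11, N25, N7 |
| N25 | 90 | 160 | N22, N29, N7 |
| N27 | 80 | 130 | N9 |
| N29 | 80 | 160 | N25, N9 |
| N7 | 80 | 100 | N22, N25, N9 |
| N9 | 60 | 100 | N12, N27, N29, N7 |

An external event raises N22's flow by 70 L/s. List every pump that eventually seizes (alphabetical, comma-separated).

N22, N25, N29, N7, N9

Round 1 — N22 at 140 > 90. N22 seizes.
  N22 sheds 140 L/s to N11, N25, N7: 46 each (2 lost).
    N11: 80+46 = 126 ≤ 140
    N25: 90+46 = 136 ≤ 160
    N7: 80+46 = 126 > 100
Round 2 — N7 seizes.
  N7 sheds 126 L/s to N25, N9: 63 each.
    N25: 136+63 = 199 > 160
    N9: 60+63 = 123 > 100
Round 3 — N25, N9 seize.
  N25 sheds 199 L/s to N29: 199 each.
    N29: 80+199 = 279 > 160
  N9 sheds 123 L/s to N12, N27, N29: 41 each.
    N12: 90+41 = 131 ≤ 150
    N27: 80+41 = 121 ≤ 130
    N29: 279+41 = 320 > 160
Round 4 — N29 seizes.
  N29 sheds 320 L/s: no online neighbours, lost.
No further seizures.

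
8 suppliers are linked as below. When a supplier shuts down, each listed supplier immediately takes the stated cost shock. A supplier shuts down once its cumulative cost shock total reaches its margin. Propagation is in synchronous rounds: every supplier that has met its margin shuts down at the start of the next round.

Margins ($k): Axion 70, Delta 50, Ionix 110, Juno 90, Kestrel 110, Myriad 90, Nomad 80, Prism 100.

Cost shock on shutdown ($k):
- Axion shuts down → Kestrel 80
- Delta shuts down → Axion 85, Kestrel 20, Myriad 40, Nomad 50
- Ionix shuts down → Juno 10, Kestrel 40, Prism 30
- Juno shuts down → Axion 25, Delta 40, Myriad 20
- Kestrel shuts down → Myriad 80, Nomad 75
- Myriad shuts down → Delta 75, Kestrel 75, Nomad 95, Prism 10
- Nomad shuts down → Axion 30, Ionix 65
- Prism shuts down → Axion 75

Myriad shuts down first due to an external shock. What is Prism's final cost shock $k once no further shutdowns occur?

Round 1 — Myriad shuts down (initial).
  Delta: +75 → 75 ≥ 50
  Kestrel: +75 → 75 < 110
  Nomad: +95 → 95 ≥ 80
  Prism: +10 → 10 < 100
Round 2 — Delta, Nomad shut down.
  Axion: +85+30 → 115 ≥ 70
  Ionix: +65 → 65 < 110
  Kestrel: +20 → 95 < 110
Round 3 — Axion shuts down.
  Kestrel: +80 → 175 ≥ 110
Round 4 — Kestrel shuts down.
No further shutdowns.

10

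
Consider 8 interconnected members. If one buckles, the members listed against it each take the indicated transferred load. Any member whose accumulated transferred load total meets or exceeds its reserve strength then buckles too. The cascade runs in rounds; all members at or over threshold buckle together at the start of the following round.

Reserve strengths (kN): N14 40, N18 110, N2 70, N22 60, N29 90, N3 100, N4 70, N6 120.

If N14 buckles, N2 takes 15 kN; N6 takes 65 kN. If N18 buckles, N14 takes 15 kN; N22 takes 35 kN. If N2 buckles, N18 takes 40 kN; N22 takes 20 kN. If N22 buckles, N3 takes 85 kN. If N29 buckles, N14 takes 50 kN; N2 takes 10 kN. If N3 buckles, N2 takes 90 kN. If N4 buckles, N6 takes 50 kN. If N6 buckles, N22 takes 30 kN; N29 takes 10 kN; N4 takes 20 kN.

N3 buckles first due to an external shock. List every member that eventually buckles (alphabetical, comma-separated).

N2, N3

Round 1 — N3 buckles (initial).
  N2: +90 → 90 ≥ 70
Round 2 — N2 buckles.
  N18: +40 → 40 < 110
  N22: +20 → 20 < 60
No further bucklings.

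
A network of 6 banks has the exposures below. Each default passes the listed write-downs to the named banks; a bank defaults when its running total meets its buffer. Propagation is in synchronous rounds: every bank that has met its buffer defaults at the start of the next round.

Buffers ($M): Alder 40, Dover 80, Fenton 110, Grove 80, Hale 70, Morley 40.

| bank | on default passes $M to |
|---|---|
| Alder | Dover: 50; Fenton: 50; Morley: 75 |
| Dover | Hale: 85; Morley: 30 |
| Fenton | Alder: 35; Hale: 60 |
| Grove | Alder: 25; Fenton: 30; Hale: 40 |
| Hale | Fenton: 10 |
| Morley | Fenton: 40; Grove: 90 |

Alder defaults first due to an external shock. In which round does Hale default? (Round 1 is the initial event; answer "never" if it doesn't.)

Round 1 — Alder defaults (initial).
  Dover: +50 → 50 < 80
  Fenton: +50 → 50 < 110
  Morley: +75 → 75 ≥ 40
Round 2 — Morley defaults.
  Fenton: +40 → 90 < 110
  Grove: +90 → 90 ≥ 80
Round 3 — Grove defaults.
  Fenton: +30 → 120 ≥ 110
  Hale: +40 → 40 < 70
Round 4 — Fenton defaults.
  Hale: +60 → 100 ≥ 70
Round 5 — Hale defaults.
No further defaults.

5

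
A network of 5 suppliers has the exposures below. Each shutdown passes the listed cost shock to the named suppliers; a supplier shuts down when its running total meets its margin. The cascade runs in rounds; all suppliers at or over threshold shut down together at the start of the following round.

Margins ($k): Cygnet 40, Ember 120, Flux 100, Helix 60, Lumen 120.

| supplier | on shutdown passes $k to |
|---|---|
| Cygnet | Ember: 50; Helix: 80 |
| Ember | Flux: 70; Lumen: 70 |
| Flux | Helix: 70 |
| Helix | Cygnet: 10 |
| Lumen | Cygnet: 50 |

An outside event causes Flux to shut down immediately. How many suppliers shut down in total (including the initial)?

2

Round 1 — Flux shuts down (initial).
  Helix: +70 → 70 ≥ 60
Round 2 — Helix shuts down.
  Cygnet: +10 → 10 < 40
No further shutdowns.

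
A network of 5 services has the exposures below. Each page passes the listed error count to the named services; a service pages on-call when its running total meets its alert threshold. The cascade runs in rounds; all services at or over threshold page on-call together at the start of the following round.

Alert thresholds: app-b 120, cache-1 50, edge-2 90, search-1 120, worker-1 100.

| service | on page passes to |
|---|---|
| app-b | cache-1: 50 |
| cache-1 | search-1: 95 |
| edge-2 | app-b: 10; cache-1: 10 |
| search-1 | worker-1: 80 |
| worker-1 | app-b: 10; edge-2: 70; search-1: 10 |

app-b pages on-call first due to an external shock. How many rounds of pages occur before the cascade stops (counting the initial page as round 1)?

Round 1 — app-b pages on-call (initial).
  cache-1: +50 → 50 ≥ 50
Round 2 — cache-1 pages on-call.
  search-1: +95 → 95 < 120
No further pages.

2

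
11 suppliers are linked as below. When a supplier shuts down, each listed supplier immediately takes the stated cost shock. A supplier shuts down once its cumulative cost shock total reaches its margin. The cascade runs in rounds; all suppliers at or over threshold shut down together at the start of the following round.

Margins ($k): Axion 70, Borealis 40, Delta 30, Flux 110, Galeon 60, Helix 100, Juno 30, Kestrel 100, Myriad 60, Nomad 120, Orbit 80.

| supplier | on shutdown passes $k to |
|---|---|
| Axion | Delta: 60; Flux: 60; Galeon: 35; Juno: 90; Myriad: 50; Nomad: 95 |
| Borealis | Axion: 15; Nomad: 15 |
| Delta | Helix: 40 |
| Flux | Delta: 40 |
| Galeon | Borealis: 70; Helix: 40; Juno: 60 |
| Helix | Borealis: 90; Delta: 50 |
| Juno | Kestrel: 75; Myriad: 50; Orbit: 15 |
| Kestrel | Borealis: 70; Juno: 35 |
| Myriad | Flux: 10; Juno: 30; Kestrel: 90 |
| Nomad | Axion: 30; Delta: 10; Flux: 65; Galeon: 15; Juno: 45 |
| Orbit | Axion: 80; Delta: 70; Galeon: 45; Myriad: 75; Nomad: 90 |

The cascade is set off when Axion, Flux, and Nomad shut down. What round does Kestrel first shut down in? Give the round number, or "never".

4

Round 1 — Axion, Flux, Nomad shut down (initial).
  Delta: +60+40+10 → 110 ≥ 30
  Galeon: +35+15 → 50 < 60
  Juno: +90+45 → 135 ≥ 30
  Myriad: +50 → 50 < 60
Round 2 — Delta, Juno shut down.
  Helix: +40 → 40 < 100
  Kestrel: +75 → 75 < 100
  Myriad: +50 → 100 ≥ 60
  Orbit: +15 → 15 < 80
Round 3 — Myriad shuts down.
  Kestrel: +90 → 165 ≥ 100
Round 4 — Kestrel shuts down.
  Borealis: +70 → 70 ≥ 40
Round 5 — Borealis shuts down.
No further shutdowns.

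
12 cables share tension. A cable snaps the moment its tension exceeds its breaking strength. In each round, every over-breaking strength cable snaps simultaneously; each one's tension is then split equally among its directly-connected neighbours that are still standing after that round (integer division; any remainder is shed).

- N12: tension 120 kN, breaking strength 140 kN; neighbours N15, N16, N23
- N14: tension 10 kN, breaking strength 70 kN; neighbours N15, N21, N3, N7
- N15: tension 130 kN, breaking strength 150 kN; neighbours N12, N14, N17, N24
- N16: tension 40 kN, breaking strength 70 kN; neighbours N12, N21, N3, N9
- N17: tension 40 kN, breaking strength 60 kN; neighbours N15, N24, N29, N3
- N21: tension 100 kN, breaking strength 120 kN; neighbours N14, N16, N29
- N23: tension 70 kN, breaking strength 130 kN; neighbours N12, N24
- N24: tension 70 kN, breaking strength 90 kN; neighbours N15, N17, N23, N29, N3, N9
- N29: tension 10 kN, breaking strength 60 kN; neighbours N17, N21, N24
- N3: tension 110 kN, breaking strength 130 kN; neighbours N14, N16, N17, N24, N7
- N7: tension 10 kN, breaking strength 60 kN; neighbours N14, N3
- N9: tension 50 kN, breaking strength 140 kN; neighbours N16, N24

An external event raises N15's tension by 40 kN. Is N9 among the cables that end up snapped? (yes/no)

no

Round 1 — N15 at 170 > 150. N15 snaps.
  N15 sheds 170 kN to N12, N14, N17, N24: 42 each (2 lost).
    N12: 120+42 = 162 > 140
    N14: 10+42 = 52 ≤ 70
    N17: 40+42 = 82 > 60
    N24: 70+42 = 112 > 90
Round 2 — N12, N17, N24 snap.
  N12 sheds 162 kN to N16, N23: 81 each.
    N16: 40+81 = 121 > 70
    N23: 70+81 = 151 > 130
  N17 sheds 82 kN to N29, N3: 41 each.
    N29: 10+41 = 51 ≤ 60
    N3: 110+41 = 151 > 130
  N24 sheds 112 kN to N23, N29, N3, N9: 28 each.
    N23: 151+28 = 179 > 130
    N29: 51+28 = 79 > 60
    N3: 151+28 = 179 > 130
    N9: 50+28 = 78 ≤ 140
Round 3 — N16, N23, N29, N3 snap.
  N16 sheds 121 kN to N21, N9: 60 each (1 lost).
    N21: 100+60 = 160 > 120
    N9: 78+60 = 138 ≤ 140
  N23 sheds 179 kN: no online neighbours, lost.
  N29 sheds 79 kN to N21: 79 each.
    N21: 160+79 = 239 > 120
  N3 sheds 179 kN to N14, N7: 89 each (1 lost).
    N14: 52+89 = 141 > 70
    N7: 10+89 = 99 > 60
Round 4 — N14, N21, N7 snap.
  N14 sheds 141 kN: no online neighbours, lost.
  N21 sheds 239 kN: no online neighbours, lost.
  N7 sheds 99 kN: no online neighbours, lost.
No further breaks.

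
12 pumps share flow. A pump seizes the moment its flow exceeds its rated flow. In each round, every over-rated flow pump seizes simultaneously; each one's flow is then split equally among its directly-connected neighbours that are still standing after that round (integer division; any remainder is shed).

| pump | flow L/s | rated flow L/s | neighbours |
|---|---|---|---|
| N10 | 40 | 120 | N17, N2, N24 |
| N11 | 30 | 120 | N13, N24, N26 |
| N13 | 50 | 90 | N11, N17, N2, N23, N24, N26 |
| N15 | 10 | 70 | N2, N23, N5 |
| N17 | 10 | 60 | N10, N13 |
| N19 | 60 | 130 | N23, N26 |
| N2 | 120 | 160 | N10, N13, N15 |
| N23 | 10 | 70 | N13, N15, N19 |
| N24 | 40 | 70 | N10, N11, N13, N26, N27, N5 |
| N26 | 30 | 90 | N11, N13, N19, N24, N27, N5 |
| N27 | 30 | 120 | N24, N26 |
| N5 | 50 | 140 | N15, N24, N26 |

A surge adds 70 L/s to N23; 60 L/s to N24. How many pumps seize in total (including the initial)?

Round 1 — N23 at 80 > 70; N24 at 100 > 70. N23, N24 seize.
  N23 sheds 80 L/s to N13, N15, N19: 26 each (2 lost).
    N13: 50+26 = 76 ≤ 90
    N15: 10+26 = 36 ≤ 70
    N19: 60+26 = 86 ≤ 130
  N24 sheds 100 L/s to N10, N11, N13, N26, N27, N5: 16 each (4 lost).
    N10: 40+16 = 56 ≤ 120
    N11: 30+16 = 46 ≤ 120
    N13: 76+16 = 92 > 90
    N26: 30+16 = 46 ≤ 90
    N27: 30+16 = 46 ≤ 120
    N5: 50+16 = 66 ≤ 140
Round 2 — N13 seizes.
  N13 sheds 92 L/s to N11, N17, N2, N26: 23 each.
    N11: 46+23 = 69 ≤ 120
    N17: 10+23 = 33 ≤ 60
    N2: 120+23 = 143 ≤ 160
    N26: 46+23 = 69 ≤ 90
No further seizures.

3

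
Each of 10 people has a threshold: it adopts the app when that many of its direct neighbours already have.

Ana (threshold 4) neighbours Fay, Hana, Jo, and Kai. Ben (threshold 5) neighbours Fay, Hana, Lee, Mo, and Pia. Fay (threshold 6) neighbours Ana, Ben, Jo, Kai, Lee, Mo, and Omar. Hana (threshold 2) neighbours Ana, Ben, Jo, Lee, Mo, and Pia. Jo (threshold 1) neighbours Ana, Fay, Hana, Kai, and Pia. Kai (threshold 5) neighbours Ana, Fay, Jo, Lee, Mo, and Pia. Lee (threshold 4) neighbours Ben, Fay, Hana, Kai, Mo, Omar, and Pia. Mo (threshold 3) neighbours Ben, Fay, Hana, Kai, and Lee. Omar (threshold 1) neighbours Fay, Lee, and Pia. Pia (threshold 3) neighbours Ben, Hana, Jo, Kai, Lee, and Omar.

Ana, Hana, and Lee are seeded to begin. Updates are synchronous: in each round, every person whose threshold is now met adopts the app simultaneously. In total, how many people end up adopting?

Round 1 — Ana, Hana, Lee adopt the app (initial).
Round 2 — checking thresholds:
  Ben: 2 of 5 neighbours < 5, not yet.
  Fay: 2 of 7 neighbours < 6, not yet.
  Jo: 2 of 5 neighbours ≥ 1, adopts the app.
  Kai: 2 of 6 neighbours < 5, not yet.
  Mo: 2 of 5 neighbours < 3, not yet.
  Omar: 1 of 3 neighbours ≥ 1, adopts the app.
  Pia: 2 of 6 neighbours < 3, not yet.
Round 3 — checking thresholds:
  Ben: 2 of 5 neighbours < 5, not yet.
  Fay: 4 of 7 neighbours < 6, not yet.
  Kai: 3 of 6 neighbours < 5, not yet.
  Mo: 2 of 5 neighbours < 3, not yet.
  Pia: 4 of 6 neighbours ≥ 3, adopts the app.
Round 4 — no new adoptions; cascade stops.

6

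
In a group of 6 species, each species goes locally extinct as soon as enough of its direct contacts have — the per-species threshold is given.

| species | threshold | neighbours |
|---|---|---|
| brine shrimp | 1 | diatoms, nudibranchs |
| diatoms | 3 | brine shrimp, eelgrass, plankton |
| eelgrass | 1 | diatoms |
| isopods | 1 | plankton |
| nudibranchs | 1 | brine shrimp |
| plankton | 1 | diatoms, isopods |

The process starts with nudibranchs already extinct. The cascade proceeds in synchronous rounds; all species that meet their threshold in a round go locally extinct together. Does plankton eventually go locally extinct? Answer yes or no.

no

Round 1 — nudibranchs goes locally extinct (initial).
Round 2 — checking thresholds:
  brine shrimp: 1 of 2 neighbours ≥ 1, goes locally extinct.
Round 3 — no new extinctions; cascade stops.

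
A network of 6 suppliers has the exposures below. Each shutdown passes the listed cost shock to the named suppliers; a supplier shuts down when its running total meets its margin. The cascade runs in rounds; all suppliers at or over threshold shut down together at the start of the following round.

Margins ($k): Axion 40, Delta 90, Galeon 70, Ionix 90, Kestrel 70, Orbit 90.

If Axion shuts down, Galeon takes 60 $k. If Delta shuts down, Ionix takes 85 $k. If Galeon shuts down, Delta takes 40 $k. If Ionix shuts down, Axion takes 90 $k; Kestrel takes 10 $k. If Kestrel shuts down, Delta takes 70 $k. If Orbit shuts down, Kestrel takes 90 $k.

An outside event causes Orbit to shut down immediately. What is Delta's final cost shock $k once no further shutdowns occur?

70

Round 1 — Orbit shuts down (initial).
  Kestrel: +90 → 90 ≥ 70
Round 2 — Kestrel shuts down.
  Delta: +70 → 70 < 90
No further shutdowns.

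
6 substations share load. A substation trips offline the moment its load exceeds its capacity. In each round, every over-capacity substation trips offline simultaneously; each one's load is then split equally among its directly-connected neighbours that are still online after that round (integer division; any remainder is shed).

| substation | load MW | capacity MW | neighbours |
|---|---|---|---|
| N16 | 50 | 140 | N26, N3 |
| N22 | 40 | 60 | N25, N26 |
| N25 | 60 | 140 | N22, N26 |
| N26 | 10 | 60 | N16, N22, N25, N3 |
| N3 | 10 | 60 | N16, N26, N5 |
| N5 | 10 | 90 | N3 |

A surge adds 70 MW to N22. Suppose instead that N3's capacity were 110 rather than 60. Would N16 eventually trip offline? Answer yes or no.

no

With N3's capacity at 110:
Round 1 — N22 at 110 > 60. N22 trips offline.
  N22 sheds 110 MW to N25, N26: 55 each.
    N25: 60+55 = 115 ≤ 140
    N26: 10+55 = 65 > 60
Round 2 — N26 trips offline.
  N26 sheds 65 MW to N16, N25, N3: 21 each (2 lost).
    N16: 50+21 = 71 ≤ 140
    N25: 115+21 = 136 ≤ 140
    N3: 10+21 = 31 ≤ 110
No further trips.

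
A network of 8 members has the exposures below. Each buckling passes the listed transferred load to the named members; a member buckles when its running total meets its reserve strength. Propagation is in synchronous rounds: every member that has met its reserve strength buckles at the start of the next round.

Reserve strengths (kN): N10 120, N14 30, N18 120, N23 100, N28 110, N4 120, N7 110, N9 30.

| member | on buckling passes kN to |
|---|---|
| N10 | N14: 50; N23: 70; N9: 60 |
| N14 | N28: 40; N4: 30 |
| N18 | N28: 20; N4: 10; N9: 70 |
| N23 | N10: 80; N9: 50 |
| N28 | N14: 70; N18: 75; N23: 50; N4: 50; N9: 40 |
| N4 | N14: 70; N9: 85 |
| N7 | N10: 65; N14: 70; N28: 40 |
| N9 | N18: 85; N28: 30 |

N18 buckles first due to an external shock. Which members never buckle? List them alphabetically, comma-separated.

N10, N14, N23, N28, N4, N7

Round 1 — N18 buckles (initial).
  N28: +20 → 20 < 110
  N4: +10 → 10 < 120
  N9: +70 → 70 ≥ 30
Round 2 — N9 buckles.
  N28: +30 → 50 < 110
No further bucklings.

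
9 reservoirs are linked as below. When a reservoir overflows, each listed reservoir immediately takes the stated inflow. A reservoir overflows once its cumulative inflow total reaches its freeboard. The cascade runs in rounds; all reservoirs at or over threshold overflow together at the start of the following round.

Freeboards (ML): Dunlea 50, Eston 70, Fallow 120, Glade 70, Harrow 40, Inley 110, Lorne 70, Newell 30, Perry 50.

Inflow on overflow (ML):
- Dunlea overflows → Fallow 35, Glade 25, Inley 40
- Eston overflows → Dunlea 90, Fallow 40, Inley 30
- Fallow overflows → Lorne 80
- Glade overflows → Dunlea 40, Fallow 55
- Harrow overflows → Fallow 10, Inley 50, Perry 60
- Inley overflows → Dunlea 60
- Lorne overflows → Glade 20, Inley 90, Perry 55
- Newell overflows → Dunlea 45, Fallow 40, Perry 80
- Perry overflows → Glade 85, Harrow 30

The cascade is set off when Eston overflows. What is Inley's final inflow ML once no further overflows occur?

70

Round 1 — Eston overflows (initial).
  Dunlea: +90 → 90 ≥ 50
  Fallow: +40 → 40 < 120
  Inley: +30 → 30 < 110
Round 2 — Dunlea overflows.
  Fallow: +35 → 75 < 120
  Glade: +25 → 25 < 70
  Inley: +40 → 70 < 110
No further overflows.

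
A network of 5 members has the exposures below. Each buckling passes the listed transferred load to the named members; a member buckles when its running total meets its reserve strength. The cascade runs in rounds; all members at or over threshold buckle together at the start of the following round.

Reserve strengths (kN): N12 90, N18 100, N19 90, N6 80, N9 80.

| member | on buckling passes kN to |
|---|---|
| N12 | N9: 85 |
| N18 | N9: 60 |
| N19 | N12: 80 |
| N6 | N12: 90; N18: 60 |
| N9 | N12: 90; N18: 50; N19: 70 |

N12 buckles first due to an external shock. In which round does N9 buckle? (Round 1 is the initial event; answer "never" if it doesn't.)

2

Round 1 — N12 buckles (initial).
  N9: +85 → 85 ≥ 80
Round 2 — N9 buckles.
  N18: +50 → 50 < 100
  N19: +70 → 70 < 90
No further bucklings.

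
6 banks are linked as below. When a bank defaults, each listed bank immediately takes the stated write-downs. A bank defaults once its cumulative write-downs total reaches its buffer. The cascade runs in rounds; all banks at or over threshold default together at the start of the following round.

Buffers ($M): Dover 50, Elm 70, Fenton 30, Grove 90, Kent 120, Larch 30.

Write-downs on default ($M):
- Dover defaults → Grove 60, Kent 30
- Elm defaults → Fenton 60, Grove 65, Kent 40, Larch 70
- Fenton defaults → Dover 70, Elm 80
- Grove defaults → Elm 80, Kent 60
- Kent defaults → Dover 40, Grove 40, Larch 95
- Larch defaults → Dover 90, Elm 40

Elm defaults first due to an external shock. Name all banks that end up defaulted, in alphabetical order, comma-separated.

Dover, Elm, Fenton, Grove, Kent, Larch

Round 1 — Elm defaults (initial).
  Fenton: +60 → 60 ≥ 30
  Grove: +65 → 65 < 90
  Kent: +40 → 40 < 120
  Larch: +70 → 70 ≥ 30
Round 2 — Fenton, Larch default.
  Dover: +70+90 → 160 ≥ 50
Round 3 — Dover defaults.
  Grove: +60 → 125 ≥ 90
  Kent: +30 → 70 < 120
Round 4 — Grove defaults.
  Kent: +60 → 130 ≥ 120
Round 5 — Kent defaults.
No further defaults.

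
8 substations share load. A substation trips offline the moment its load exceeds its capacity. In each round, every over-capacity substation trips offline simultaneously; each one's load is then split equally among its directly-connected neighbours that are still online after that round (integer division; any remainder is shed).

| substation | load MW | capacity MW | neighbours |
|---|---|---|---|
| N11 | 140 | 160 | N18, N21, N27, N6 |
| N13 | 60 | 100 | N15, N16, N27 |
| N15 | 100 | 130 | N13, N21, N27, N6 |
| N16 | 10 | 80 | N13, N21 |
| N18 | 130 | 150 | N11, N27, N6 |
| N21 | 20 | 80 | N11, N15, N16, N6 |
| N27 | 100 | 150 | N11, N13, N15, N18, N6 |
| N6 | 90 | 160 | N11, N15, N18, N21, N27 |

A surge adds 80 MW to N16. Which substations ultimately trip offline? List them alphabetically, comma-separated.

Round 1 — N16 at 90 > 80. N16 trips offline.
  N16 sheds 90 MW to N13, N21: 45 each.
    N13: 60+45 = 105 > 100
    N21: 20+45 = 65 ≤ 80
Round 2 — N13 trips offline.
  N13 sheds 105 MW to N15, N27: 52 each (1 lost).
    N15: 100+52 = 152 > 130
    N27: 100+52 = 152 > 150
Round 3 — N15, N27 trip offline.
  N15 sheds 152 MW to N21, N6: 76 each.
    N21: 65+76 = 141 > 80
    N6: 90+76 = 166 > 160
  N27 sheds 152 MW to N11, N18, N6: 50 each (2 lost).
    N11: 140+50 = 190 > 160
    N18: 130+50 = 180 > 150
    N6: 166+50 = 216 > 160
Round 4 — N11, N18, N21, N6 trip offline.
  N11 sheds 190 MW: no online neighbours, lost.
  N18 sheds 180 MW: no online neighbours, lost.
  N21 sheds 141 MW: no online neighbours, lost.
  N6 sheds 216 MW: no online neighbours, lost.
No further trips.

N11, N13, N15, N16, N18, N21, N27, N6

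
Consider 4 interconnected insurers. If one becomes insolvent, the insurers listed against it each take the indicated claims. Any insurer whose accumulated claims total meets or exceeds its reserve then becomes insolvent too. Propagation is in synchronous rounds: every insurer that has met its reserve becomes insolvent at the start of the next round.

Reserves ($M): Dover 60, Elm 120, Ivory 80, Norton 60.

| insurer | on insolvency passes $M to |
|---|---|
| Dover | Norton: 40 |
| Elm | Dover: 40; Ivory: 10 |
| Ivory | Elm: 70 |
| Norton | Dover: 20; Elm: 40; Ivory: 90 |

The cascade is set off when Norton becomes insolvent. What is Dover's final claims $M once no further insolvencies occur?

20

Round 1 — Norton becomes insolvent (initial).
  Dover: +20 → 20 < 60
  Elm: +40 → 40 < 120
  Ivory: +90 → 90 ≥ 80
Round 2 — Ivory becomes insolvent.
  Elm: +70 → 110 < 120
No further insolvencies.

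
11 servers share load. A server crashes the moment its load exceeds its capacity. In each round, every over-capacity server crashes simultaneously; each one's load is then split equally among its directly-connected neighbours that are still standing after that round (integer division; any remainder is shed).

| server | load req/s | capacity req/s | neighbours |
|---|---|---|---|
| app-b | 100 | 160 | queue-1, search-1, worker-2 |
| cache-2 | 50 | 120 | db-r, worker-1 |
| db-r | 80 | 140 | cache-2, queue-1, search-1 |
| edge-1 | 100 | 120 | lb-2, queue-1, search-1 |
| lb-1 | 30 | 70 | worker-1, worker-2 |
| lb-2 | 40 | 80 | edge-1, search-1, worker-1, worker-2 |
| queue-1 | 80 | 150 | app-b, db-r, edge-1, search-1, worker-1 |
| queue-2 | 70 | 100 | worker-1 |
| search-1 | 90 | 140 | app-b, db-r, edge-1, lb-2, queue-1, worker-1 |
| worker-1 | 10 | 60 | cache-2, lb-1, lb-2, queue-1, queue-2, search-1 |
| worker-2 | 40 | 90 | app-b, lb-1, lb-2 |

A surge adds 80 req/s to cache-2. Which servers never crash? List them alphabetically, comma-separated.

queue-2

Round 1 — cache-2 at 130 > 120. cache-2 crashes.
  cache-2 sheds 130 req/s to db-r, worker-1: 65 each.
    db-r: 80+65 = 145 > 140
    worker-1: 10+65 = 75 > 60
Round 2 — db-r, worker-1 crash.
  db-r sheds 145 req/s to queue-1, search-1: 72 each (1 lost).
    queue-1: 80+72 = 152 > 150
    search-1: 90+72 = 162 > 140
  worker-1 sheds 75 req/s to lb-1, lb-2, queue-1, queue-2, search-1: 15 each.
    lb-1: 30+15 = 45 ≤ 70
    lb-2: 40+15 = 55 ≤ 80
    queue-1: 152+15 = 167 > 150
    queue-2: 70+15 = 85 ≤ 100
    search-1: 162+15 = 177 > 140
Round 3 — queue-1, search-1 crash.
  queue-1 sheds 167 req/s to app-b, edge-1: 83 each (1 lost).
    app-b: 100+83 = 183 > 160
    edge-1: 100+83 = 183 > 120
  search-1 sheds 177 req/s to app-b, edge-1, lb-2: 59 each.
    app-b: 183+59 = 242 > 160
    edge-1: 183+59 = 242 > 120
    lb-2: 55+59 = 114 > 80
Round 4 — app-b, edge-1, lb-2 crash.
  app-b sheds 242 req/s to worker-2: 242 each.
    worker-2: 40+242 = 282 > 90
  edge-1 sheds 242 req/s: no online neighbours, lost.
  lb-2 sheds 114 req/s to worker-2: 114 each.
    worker-2: 282+114 = 396 > 90
Round 5 — worker-2 crashes.
  worker-2 sheds 396 req/s to lb-1: 396 each.
    lb-1: 45+396 = 441 > 70
Round 6 — lb-1 crashes.
  lb-1 sheds 441 req/s: no online neighbours, lost.
No further crashes.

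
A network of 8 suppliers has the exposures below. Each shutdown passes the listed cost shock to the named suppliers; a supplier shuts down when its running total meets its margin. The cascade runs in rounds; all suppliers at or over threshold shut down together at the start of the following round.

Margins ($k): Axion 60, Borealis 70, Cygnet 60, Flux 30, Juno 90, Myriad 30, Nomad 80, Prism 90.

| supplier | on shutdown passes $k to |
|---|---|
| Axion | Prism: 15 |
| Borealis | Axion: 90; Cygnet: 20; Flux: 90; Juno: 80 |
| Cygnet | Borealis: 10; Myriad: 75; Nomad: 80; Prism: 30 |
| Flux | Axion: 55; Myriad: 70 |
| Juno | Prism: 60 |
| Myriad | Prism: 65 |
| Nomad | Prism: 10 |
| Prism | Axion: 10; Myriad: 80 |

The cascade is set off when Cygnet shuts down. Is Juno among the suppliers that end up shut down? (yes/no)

no

Round 1 — Cygnet shuts down (initial).
  Borealis: +10 → 10 < 70
  Myriad: +75 → 75 ≥ 30
  Nomad: +80 → 80 ≥ 80
  Prism: +30 → 30 < 90
Round 2 — Myriad, Nomad shut down.
  Prism: +65+10 → 105 ≥ 90
Round 3 — Prism shuts down.
  Axion: +10 → 10 < 60
No further shutdowns.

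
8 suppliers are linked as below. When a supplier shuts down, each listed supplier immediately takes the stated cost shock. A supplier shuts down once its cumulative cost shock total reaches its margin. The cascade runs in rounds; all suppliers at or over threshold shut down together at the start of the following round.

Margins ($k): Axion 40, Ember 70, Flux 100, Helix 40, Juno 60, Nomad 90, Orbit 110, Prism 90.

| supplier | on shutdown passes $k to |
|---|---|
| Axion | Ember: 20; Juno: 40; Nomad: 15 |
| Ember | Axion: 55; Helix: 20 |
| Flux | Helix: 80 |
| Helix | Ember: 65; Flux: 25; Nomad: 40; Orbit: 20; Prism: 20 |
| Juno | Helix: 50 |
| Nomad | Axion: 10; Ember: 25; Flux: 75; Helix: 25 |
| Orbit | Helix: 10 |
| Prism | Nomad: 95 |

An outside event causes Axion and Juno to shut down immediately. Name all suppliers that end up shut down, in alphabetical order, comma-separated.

Axion, Ember, Helix, Juno

Round 1 — Axion, Juno shut down (initial).
  Ember: +20 → 20 < 70
  Helix: +50 → 50 ≥ 40
  Nomad: +15 → 15 < 90
Round 2 — Helix shuts down.
  Ember: +65 → 85 ≥ 70
  Flux: +25 → 25 < 100
  Nomad: +40 → 55 < 90
  Orbit: +20 → 20 < 110
  Prism: +20 → 20 < 90
Round 3 — Ember shuts down.
No further shutdowns.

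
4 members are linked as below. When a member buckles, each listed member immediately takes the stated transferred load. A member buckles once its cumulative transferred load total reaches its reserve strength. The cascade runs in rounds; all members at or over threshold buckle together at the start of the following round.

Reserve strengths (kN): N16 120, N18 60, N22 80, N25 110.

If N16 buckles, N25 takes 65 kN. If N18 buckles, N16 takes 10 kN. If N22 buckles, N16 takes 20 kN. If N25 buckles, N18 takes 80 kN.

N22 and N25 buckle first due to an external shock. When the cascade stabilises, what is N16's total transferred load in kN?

Round 1 — N22, N25 buckle (initial).
  N16: +20 → 20 < 120
  N18: +80 → 80 ≥ 60
Round 2 — N18 buckles.
  N16: +10 → 30 < 120
No further bucklings.

30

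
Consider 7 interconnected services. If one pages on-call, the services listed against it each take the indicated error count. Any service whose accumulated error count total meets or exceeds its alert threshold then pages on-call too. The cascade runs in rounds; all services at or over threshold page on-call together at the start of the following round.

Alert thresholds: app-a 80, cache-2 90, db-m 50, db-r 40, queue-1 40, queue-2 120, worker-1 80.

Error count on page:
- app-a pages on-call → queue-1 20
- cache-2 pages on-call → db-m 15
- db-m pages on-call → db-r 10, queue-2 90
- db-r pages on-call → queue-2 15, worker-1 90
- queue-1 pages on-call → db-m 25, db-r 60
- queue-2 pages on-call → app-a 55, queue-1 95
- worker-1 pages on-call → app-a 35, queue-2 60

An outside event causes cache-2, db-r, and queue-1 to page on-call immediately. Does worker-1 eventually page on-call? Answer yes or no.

yes

Round 1 — cache-2, db-r, queue-1 page on-call (initial).
  db-m: +15+25 → 40 < 50
  queue-2: +15 → 15 < 120
  worker-1: +90 → 90 ≥ 80
Round 2 — worker-1 pages on-call.
  app-a: +35 → 35 < 80
  queue-2: +60 → 75 < 120
No further pages.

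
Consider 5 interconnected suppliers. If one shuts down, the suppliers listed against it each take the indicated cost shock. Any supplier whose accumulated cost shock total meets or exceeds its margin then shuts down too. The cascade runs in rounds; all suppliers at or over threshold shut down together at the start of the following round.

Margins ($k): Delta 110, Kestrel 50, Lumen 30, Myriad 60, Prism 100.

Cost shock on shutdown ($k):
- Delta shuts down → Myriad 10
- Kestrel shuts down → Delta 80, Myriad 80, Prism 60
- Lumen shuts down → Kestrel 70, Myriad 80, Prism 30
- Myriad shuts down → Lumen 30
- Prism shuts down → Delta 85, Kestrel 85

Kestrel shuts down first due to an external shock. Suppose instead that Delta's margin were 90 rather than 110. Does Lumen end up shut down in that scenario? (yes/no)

yes

With Delta's margin at 90:
Round 1 — Kestrel shuts down (initial).
  Delta: +80 → 80 < 90
  Myriad: +80 → 80 ≥ 60
  Prism: +60 → 60 < 100
Round 2 — Myriad shuts down.
  Lumen: +30 → 30 ≥ 30
Round 3 — Lumen shuts down.
  Prism: +30 → 90 < 100
No further shutdowns.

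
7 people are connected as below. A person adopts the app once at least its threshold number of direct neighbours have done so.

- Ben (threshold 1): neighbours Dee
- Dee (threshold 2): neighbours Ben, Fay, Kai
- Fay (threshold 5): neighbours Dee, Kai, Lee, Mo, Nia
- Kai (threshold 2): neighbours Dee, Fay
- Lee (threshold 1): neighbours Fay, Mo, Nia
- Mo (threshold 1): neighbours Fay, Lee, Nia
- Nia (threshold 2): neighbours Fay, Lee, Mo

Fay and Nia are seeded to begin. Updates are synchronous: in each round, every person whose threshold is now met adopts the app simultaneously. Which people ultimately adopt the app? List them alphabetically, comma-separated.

Round 1 — Fay, Nia adopt the app (initial).
Round 2 — checking thresholds:
  Dee: 1 of 3 neighbours < 2, holds.
  Kai: 1 of 2 neighbours < 2, holds.
  Lee: 2 of 3 neighbours ≥ 1, adopts the app.
  Mo: 2 of 3 neighbours ≥ 1, adopts the app.
Round 3 — no new adoptions; cascade stops.

Fay, Lee, Mo, Nia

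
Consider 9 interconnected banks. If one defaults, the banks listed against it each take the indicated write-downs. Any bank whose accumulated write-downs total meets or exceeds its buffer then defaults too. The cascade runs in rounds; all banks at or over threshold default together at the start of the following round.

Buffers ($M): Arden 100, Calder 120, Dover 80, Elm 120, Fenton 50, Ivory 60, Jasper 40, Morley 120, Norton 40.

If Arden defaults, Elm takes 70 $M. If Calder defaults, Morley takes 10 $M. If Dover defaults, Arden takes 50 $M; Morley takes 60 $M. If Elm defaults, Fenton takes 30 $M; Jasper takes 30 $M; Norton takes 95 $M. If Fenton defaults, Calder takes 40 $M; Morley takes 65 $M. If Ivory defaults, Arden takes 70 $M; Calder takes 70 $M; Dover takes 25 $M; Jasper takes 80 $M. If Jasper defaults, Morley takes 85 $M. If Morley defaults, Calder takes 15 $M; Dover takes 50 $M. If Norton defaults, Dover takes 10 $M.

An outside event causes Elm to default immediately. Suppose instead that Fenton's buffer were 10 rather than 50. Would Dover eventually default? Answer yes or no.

no

With Fenton's buffer at 10:
Round 1 — Elm defaults (initial).
  Fenton: +30 → 30 ≥ 10
  Jasper: +30 → 30 < 40
  Norton: +95 → 95 ≥ 40
Round 2 — Fenton, Norton default.
  Calder: +40 → 40 < 120
  Dover: +10 → 10 < 80
  Morley: +65 → 65 < 120
No further defaults.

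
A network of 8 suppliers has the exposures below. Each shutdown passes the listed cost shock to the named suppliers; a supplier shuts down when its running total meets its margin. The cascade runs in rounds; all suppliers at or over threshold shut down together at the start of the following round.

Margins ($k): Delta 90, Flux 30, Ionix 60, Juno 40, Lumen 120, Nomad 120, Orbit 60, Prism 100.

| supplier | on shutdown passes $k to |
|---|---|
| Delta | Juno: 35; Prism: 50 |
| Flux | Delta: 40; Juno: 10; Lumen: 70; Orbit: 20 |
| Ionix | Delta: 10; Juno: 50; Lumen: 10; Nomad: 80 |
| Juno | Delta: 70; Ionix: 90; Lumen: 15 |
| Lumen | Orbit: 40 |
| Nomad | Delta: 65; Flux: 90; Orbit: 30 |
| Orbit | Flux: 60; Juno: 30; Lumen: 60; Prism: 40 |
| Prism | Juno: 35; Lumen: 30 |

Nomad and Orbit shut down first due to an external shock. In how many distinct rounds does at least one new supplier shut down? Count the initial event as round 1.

Round 1 — Nomad, Orbit shut down (initial).
  Delta: +65 → 65 < 90
  Flux: +90+60 → 150 ≥ 30
  Juno: +30 → 30 < 40
  Lumen: +60 → 60 < 120
  Prism: +40 → 40 < 100
Round 2 — Flux shuts down.
  Delta: +40 → 105 ≥ 90
  Juno: +10 → 40 ≥ 40
  Lumen: +70 → 130 ≥ 120
Round 3 — Delta, Juno, Lumen shut down.
  Ionix: +90 → 90 ≥ 60
  Prism: +50 → 90 < 100
Round 4 — Ionix shuts down.
No further shutdowns.

4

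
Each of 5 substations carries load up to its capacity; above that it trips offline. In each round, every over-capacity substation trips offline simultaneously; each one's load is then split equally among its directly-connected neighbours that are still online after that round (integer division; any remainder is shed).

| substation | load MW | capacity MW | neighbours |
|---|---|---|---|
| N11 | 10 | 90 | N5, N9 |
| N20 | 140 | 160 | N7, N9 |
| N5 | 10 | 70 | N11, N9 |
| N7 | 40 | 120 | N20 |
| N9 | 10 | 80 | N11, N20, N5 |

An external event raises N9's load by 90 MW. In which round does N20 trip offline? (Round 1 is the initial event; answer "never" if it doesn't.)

Round 1 — N9 at 100 > 80. N9 trips offline.
  N9 sheds 100 MW to N11, N20, N5: 33 each (1 lost).
    N11: 10+33 = 43 ≤ 90
    N20: 140+33 = 173 > 160
    N5: 10+33 = 43 ≤ 70
Round 2 — N20 trips offline.
  N20 sheds 173 MW to N7: 173 each.
    N7: 40+173 = 213 > 120
Round 3 — N7 trips offline.
  N7 sheds 213 MW: no online neighbours, lost.
No further trips.

2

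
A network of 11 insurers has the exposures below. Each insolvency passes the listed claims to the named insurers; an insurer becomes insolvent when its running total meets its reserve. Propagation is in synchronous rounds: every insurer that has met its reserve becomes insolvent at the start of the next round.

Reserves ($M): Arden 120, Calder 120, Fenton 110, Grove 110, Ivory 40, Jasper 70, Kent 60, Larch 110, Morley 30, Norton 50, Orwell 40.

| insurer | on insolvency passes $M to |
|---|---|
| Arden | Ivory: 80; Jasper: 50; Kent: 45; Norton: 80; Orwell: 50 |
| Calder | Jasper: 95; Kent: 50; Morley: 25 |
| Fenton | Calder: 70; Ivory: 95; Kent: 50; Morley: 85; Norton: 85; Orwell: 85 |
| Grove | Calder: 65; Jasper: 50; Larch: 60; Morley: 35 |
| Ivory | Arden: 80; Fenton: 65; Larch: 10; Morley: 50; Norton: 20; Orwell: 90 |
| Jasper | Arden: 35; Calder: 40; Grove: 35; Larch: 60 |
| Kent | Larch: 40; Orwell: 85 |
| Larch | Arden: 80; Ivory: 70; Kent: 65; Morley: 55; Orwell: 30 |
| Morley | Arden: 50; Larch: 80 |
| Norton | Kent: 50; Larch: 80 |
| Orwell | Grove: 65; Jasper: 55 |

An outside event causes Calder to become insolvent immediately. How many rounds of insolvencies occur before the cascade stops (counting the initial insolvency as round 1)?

2

Round 1 — Calder becomes insolvent (initial).
  Jasper: +95 → 95 ≥ 70
  Kent: +50 → 50 < 60
  Morley: +25 → 25 < 30
Round 2 — Jasper becomes insolvent.
  Arden: +35 → 35 < 120
  Grove: +35 → 35 < 110
  Larch: +60 → 60 < 110
No further insolvencies.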